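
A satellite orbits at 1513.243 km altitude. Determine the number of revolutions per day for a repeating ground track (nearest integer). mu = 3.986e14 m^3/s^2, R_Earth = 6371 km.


r = 7.884243e+06 m
T = 2*pi*sqrt(r^3/mu) = 6967.0868 s = 116.1181 min
revs/day = 1440 / 116.1181 = 12.4012
Rounded: 12 revolutions per day

12 revolutions per day


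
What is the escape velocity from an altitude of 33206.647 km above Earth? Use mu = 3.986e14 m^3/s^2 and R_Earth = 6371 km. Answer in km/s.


r = 6371.0 + 33206.647 = 39577.6470 km = 3.9577647e+07 m
v_esc = sqrt(2*mu/r) = sqrt(2*3.986e14 / 3.9577647e+07)
v_esc = 4488.0601 m/s = 4.4881 km/s

4.4881 km/s


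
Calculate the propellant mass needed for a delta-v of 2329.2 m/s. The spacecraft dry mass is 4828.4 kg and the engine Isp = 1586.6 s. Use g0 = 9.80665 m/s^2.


ve = Isp * g0 = 1586.6 * 9.80665 = 15559.230890 m/s
mass ratio = exp(dv/ve) = exp(2329.2/15559.230890) = 1.16148449
m_prop = m_dry * (mr - 1) = 4828.4 * (1.16148449 - 1)
m_prop = 779.7117 kg

779.7117 kg


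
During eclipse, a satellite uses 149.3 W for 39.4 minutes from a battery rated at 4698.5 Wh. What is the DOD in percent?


E_used = P * t / 60 = 149.3 * 39.4 / 60 = 98.0403 Wh
DOD = E_used / E_total * 100 = 98.0403 / 4698.5 * 100
DOD = 2.0866 %

2.0866 %


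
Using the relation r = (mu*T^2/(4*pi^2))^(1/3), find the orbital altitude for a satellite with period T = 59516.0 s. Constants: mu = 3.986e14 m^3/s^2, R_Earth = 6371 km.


T = 59516.0 s
r = (mu*T^2/(4*pi^2))^(1/3) = (3.986e14 * 59516.0^2 / (4*pi^2))^(1/3)
r = 3.2946934e+07 m = 32946.9343 km
alt = r - R_E = 32946.9343 - 6371 = 26575.9343 km

26575.9343 km


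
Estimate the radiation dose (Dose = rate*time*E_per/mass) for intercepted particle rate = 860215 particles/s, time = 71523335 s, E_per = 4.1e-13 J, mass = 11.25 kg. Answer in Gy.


Total energy deposited = rate * time * E_per
  = 860215 * 71523335 * 4.1e-13 = 25.2254 J
Dose = E_total / mass = 25.2254 / 11.25
Dose = 2.2423 Gy

2.2423 Gy


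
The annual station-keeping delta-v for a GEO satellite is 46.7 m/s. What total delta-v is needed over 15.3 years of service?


dV = rate * years = 46.7 * 15.3
dV = 714.5100 m/s

714.5100 m/s


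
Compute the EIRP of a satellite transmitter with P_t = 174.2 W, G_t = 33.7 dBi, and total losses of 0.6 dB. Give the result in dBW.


Pt = 174.2 W = 22.4105 dBW
EIRP = Pt_dBW + Gt - losses = 22.4105 + 33.7 - 0.6 = 55.5105 dBW

55.5105 dBW


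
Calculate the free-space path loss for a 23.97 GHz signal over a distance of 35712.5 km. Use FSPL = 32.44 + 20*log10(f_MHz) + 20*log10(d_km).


f = 23.97 GHz = 23970.0000 MHz
d = 35712.5 km
FSPL = 32.44 + 20*log10(23970.0000) + 20*log10(35712.5)
FSPL = 32.44 + 87.5934 + 91.0564
FSPL = 211.0898 dB

211.0898 dB


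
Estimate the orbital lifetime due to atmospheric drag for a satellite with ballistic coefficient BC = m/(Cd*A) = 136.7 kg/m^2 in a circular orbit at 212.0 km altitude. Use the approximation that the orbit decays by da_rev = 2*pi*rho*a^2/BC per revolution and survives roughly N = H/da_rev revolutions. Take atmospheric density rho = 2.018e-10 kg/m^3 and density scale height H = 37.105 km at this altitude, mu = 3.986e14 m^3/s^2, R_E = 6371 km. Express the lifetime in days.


a = R_E + alt = 6583.0000 km = 6.583e+06 m
da_rev = 2*pi*rho*a^2/BC = 2*pi*2.018e-10*(6.583e+06)^2/136.7 = 401.957583 m per revolution
N = H/da_rev = 37105.0000 m / 401.957583 m = 92.3107 revolutions
P = 2*pi*sqrt(a^3/mu) = 5315.5353 s
lifetime = N*P = 92.3107 * 5315.5353 = 490680.9686 s = 5.6792 days

5.6792 days


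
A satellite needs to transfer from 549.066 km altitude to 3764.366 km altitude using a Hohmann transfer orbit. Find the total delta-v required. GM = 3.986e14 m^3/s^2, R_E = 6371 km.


r1 = 6920.0660 km = 6.920066e+06 m
r2 = 10135.3660 km = 1.0135366e+07 m
dv1 = sqrt(mu/r1)*(sqrt(2*r2/(r1+r2)) - 1) = 684.5197 m/s
dv2 = sqrt(mu/r2)*(1 - sqrt(2*r1/(r1+r2))) = 621.9656 m/s
total dv = |dv1| + |dv2| = 684.5197 + 621.9656 = 1306.4853 m/s = 1.3065 km/s

1.3065 km/s


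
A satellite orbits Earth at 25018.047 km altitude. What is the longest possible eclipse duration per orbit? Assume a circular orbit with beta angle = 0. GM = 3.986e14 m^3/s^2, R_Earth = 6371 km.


r = 31389.0470 km
T = 922.4167 min
Eclipse fraction = arcsin(R_E/r)/pi = arcsin(6371.0000/31389.0470)/pi
= arcsin(0.2029689)/pi = 0.06505903
Eclipse duration = 0.06505903 * 922.4167 = 60.0115 min

60.0115 minutes


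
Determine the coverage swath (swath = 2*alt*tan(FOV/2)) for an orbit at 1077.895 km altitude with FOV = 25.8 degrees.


FOV = 25.8 deg = 0.4502949 rad
swath = 2 * alt * tan(FOV/2) = 2 * 1077.895 * tan(0.2251475)
swath = 2 * 1077.895 * 0.2290306
swath = 493.7418 km

493.7418 km


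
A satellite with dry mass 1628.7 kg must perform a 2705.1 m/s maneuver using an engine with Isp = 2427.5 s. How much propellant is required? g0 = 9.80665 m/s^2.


ve = Isp * g0 = 2427.5 * 9.80665 = 23805.642875 m/s
mass ratio = exp(dv/ve) = exp(2705.1/23805.642875) = 1.12034057
m_prop = m_dry * (mr - 1) = 1628.7 * (1.12034057 - 1)
m_prop = 195.9987 kg

195.9987 kg


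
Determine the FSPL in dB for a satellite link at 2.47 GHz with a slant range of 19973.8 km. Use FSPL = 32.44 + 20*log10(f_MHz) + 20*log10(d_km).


f = 2.47 GHz = 2470.0000 MHz
d = 19973.8 km
FSPL = 32.44 + 20*log10(2470.0000) + 20*log10(19973.8)
FSPL = 32.44 + 67.8539 + 86.0092
FSPL = 186.3032 dB

186.3032 dB


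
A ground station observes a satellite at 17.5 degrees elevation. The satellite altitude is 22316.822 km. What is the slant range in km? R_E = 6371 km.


h = 22316.822 km, el = 17.5 deg
d = -R_E*sin(el) + sqrt((R_E*sin(el))^2 + 2*R_E*h + h^2)
d = -6371.0000*sin(0.3054326) + sqrt((6371.0000*0.3007058)^2 + 2*6371.0000*22316.822 + 22316.822^2)
d = 26121.1748 km

26121.1748 km


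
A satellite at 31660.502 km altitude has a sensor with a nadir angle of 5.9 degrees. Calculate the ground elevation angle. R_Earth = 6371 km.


r = R_E + alt = 38031.5020 km
Law of sines in the satellite / Earth-center / ground-point triangle:
  sin(nadir)/R_E = sin(90 + el)/r  =>  cos(el) = (r/R_E)*sin(nadir)
cos(el) = (38031.5020 / 6371.0000) * sin(5.9 deg) = 0.6136171
el = arccos(0.6136171) = 52.1485 deg
(Earth-central angle = 90 - nadir - el = 31.9515 deg)

52.1485 degrees


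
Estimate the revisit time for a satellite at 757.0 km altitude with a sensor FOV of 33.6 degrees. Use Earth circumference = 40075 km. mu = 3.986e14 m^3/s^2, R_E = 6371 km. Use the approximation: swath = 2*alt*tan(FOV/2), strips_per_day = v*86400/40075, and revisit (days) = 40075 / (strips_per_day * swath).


swath = 2*757.0*tan(0.2932153) = 457.1035 km
v = sqrt(mu/r) = 7477.9887 m/s = 7.4780 km/s
strips/day = v*86400/40075 = 7.4780*86400/40075 = 16.1222
coverage/day = strips * swath = 16.1222 * 457.1035 = 7369.5269 km
revisit = 40075 / 7369.5269 = 5.4379 days

5.4379 days


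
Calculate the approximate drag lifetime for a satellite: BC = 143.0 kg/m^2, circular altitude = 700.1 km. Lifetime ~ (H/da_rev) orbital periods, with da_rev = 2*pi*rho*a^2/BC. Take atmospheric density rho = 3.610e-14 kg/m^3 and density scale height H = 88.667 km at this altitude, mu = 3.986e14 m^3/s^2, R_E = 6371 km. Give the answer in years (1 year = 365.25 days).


a = R_E + alt = 7071.1000 km = 7.0711e+06 m
da_rev = 2*pi*rho*a^2/BC = 2*pi*3.610e-14*(7.0711e+06)^2/143.0 = 0.0793094597 m per revolution
N = H/da_rev = 88667.0000 m / 0.0793094597 m = 1.1179877e+06 revolutions
P = 2*pi*sqrt(a^3/mu) = 5917.5466 s
lifetime = N*P = 1.1179877e+06 * 5917.5466 = 6.6157443e+09 s = 76571.1150 days
years = 76571.1150 / 365.25 = 209.6403 years

209.6403 years


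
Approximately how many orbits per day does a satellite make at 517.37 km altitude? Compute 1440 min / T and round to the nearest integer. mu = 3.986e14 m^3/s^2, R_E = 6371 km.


r = 6.88837e+06 m
T = 2*pi*sqrt(r^3/mu) = 5689.6548 s = 94.8276 min
revs/day = 1440 / 94.8276 = 15.1855
Rounded: 15 revolutions per day

15 revolutions per day


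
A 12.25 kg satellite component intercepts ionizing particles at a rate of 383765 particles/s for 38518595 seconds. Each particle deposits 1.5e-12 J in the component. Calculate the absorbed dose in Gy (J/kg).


Total energy deposited = rate * time * E_per
  = 383765 * 38518595 * 1.5e-12 = 22.1731 J
Dose = E_total / mass = 22.1731 / 12.25
Dose = 1.8101 Gy

1.8101 Gy


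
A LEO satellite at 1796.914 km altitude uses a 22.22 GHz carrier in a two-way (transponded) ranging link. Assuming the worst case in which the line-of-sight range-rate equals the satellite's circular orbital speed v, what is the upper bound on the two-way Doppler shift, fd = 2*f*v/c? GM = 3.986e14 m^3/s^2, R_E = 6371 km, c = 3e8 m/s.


r = 8.167914e+06 m
v = sqrt(mu/r) = 6985.7505 m/s (worst-case radial velocity)
f = 22.22 GHz = 2.222e+10 Hz
fd = 2*f*v/c = 2*2.222e+10*6985.7505/3.0e+08
fd = 1.0348225e+06 Hz

1.0348e+06 Hz


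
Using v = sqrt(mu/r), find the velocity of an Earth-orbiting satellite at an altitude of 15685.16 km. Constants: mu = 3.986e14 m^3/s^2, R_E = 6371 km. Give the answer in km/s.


r = R_E + alt = 6371.0 + 15685.16 = 22056.1600 km = 2.205616e+07 m
v = sqrt(mu/r) = sqrt(3.986e14 / 2.205616e+07) = 4251.1232 m/s = 4.2511 km/s

4.2511 km/s


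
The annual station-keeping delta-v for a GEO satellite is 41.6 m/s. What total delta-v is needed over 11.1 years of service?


dV = rate * years = 41.6 * 11.1
dV = 461.7600 m/s

461.7600 m/s


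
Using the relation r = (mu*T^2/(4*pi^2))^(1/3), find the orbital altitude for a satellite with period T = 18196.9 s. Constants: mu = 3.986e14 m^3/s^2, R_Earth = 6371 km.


T = 18196.9 s
r = (mu*T^2/(4*pi^2))^(1/3) = (3.986e14 * 18196.9^2 / (4*pi^2))^(1/3)
r = 1.4952855e+07 m = 14952.8551 km
alt = r - R_E = 14952.8551 - 6371 = 8581.8551 km

8581.8551 km


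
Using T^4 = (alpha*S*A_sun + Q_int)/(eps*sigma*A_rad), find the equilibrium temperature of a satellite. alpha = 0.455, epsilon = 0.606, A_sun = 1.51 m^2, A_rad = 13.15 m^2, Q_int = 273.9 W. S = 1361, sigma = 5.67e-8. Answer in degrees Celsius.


Numerator = alpha*S*A_sun + Q_int = 0.455*1361*1.51 + 273.9 = 1208.9751 W
Denominator = eps*sigma*A_rad = 0.606*5.67e-8*13.15 = 4.5183663e-07 W/K^4
T^4 = 2.6756907e+09 K^4
T = 227.4359 K = -45.7141 C

-45.7141 degrees Celsius


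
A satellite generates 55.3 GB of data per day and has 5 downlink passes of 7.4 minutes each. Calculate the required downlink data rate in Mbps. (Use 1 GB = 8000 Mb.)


total contact time = 5 * 7.4 * 60 = 2220.0000 s
data = 55.3 GB = 442400.0000 Mb
rate = 442400.0000 / 2220.0000 = 199.2793 Mbps

199.2793 Mbps


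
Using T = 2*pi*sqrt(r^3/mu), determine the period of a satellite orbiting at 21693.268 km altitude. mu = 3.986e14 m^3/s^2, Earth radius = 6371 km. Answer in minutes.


r = 28064.2680 km = 2.8064268e+07 m
T = 2*pi*sqrt(r^3/mu) = 2*pi*sqrt(2.2103506e+22 / 3.986e14)
T = 46788.7884 s = 779.8131 min

779.8131 minutes


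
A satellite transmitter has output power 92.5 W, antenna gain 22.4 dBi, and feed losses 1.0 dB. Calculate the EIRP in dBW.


Pt = 92.5 W = 19.6614 dBW
EIRP = Pt_dBW + Gt - losses = 19.6614 + 22.4 - 1.0 = 41.0614 dBW

41.0614 dBW


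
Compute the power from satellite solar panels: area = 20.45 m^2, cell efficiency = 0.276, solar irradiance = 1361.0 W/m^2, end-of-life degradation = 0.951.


P = area * eta * S * degradation
P = 20.45 * 0.276 * 1361.0 * 0.951
P = 7305.3501 W

7305.3501 W


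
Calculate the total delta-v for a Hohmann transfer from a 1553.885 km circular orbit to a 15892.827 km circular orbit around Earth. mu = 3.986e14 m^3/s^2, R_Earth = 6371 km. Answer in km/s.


r1 = 7924.8850 km = 7.924885e+06 m
r2 = 22263.8270 km = 2.2263827e+07 m
dv1 = sqrt(mu/r1)*(sqrt(2*r2/(r1+r2)) - 1) = 1521.1488 m/s
dv2 = sqrt(mu/r2)*(1 - sqrt(2*r1/(r1+r2))) = 1165.3509 m/s
total dv = |dv1| + |dv2| = 1521.1488 + 1165.3509 = 2686.4997 m/s = 2.6865 km/s

2.6865 km/s


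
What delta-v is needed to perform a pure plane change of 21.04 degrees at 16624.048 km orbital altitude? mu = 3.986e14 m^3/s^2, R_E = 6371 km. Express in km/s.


r = 22995.0480 km = 2.2995048e+07 m
V = sqrt(mu/r) = 4163.4321 m/s
di = 21.04 deg = 0.3672173 rad
dV = 2*V*sin(di/2) = 2*4163.4321*sin(0.1836086)
dV = 1520.3083 m/s = 1.5203 km/s

1.5203 km/s


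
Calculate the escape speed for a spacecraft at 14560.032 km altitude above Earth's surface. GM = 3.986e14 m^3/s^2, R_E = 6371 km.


r = 6371.0 + 14560.032 = 20931.0320 km = 2.0931032e+07 m
v_esc = sqrt(2*mu/r) = sqrt(2*3.986e14 / 2.0931032e+07)
v_esc = 6171.4658 m/s = 6.1715 km/s

6.1715 km/s


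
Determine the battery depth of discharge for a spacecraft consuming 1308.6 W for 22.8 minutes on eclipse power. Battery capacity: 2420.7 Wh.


E_used = P * t / 60 = 1308.6 * 22.8 / 60 = 497.2680 Wh
DOD = E_used / E_total * 100 = 497.2680 / 2420.7 * 100
DOD = 20.5423 %

20.5423 %


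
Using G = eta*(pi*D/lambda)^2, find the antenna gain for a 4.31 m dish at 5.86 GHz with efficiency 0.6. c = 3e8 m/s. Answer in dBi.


lambda = c/f = 3e8 / 5.86e+09 = 0.05119454 m
G = eta*(pi*D/lambda)^2 = 0.6*(pi*4.31/0.05119454)^2
G = 41971.8642 (linear)
G = 10*log10(41971.8642) = 46.2296 dBi

46.2296 dBi


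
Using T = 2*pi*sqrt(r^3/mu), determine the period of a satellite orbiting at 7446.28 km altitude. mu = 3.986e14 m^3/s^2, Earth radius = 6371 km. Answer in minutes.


r = 13817.2800 km = 1.381728e+07 m
T = 2*pi*sqrt(r^3/mu) = 2*pi*sqrt(2.6379568e+21 / 3.986e14)
T = 16163.8592 s = 269.3977 min

269.3977 minutes


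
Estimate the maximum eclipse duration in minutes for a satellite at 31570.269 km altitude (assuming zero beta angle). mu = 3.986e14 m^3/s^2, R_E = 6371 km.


r = 37941.2690 km
T = 1225.8230 min
Eclipse fraction = arcsin(R_E/r)/pi = arcsin(6371.0000/37941.2690)/pi
= arcsin(0.1679174)/pi = 0.0537042
Eclipse duration = 0.0537042 * 1225.8230 = 65.8318 min

65.8318 minutes


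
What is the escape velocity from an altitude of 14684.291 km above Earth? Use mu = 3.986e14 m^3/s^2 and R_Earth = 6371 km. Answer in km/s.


r = 6371.0 + 14684.291 = 21055.2910 km = 2.1055291e+07 m
v_esc = sqrt(2*mu/r) = sqrt(2*3.986e14 / 2.1055291e+07)
v_esc = 6153.2282 m/s = 6.1532 km/s

6.1532 km/s


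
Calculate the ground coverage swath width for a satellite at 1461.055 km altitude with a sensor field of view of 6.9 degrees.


FOV = 6.9 deg = 0.1204277 rad
swath = 2 * alt * tan(FOV/2) = 2 * 1461.055 * tan(0.06021386)
swath = 2 * 1461.055 * 0.06028674
swath = 176.1645 km

176.1645 km


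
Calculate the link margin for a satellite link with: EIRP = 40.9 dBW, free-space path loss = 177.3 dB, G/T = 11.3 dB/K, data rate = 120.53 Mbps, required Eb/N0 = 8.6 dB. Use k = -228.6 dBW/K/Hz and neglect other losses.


C/N0 = EIRP - FSPL + G/T - k = 40.9 - 177.3 + 11.3 - (-228.6)
C/N0 = 103.5000 dB-Hz
R_b = 120.53 Mbps = 1.2053e+08 bps -> 10*log10(R_b) = 80.8110 dB-Hz
Eb/N0 = C/N0 - 10*log10(R_b) = 103.5000 - 80.8110 = 22.6890 dB
Margin = Eb/N0 - Eb/N0_req = 22.6890 - 8.6 = 14.0890 dB (link closes)

14.0890 dB


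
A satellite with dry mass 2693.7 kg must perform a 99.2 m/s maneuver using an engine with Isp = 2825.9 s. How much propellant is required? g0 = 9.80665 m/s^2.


ve = Isp * g0 = 2825.9 * 9.80665 = 27712.612235 m/s
mass ratio = exp(dv/ve) = exp(99.2/27712.612235) = 1.00358601
m_prop = m_dry * (mr - 1) = 2693.7 * (1.00358601 - 1)
m_prop = 9.6596 kg

9.6596 kg


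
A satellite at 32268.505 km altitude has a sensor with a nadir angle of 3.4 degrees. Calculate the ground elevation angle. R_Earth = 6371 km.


r = R_E + alt = 38639.5050 km
Law of sines in the satellite / Earth-center / ground-point triangle:
  sin(nadir)/R_E = sin(90 + el)/r  =>  cos(el) = (r/R_E)*sin(nadir)
cos(el) = (38639.5050 / 6371.0000) * sin(3.4 deg) = 0.3596875
el = arccos(0.3596875) = 68.9190 deg
(Earth-central angle = 90 - nadir - el = 17.6810 deg)

68.9190 degrees


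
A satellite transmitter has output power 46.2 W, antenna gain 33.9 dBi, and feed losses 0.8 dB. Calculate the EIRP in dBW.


Pt = 46.2 W = 16.6464 dBW
EIRP = Pt_dBW + Gt - losses = 16.6464 + 33.9 - 0.8 = 49.7464 dBW

49.7464 dBW


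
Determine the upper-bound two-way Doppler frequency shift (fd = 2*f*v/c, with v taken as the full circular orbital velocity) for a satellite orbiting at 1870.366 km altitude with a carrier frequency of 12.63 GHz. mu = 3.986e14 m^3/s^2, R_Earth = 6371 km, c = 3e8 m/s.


r = 8.241366e+06 m
v = sqrt(mu/r) = 6954.5502 m/s (worst-case radial velocity)
f = 12.63 GHz = 1.263e+10 Hz
fd = 2*f*v/c = 2*1.263e+10*6954.5502/3.0e+08
fd = 585573.1269 Hz

585573.1269 Hz


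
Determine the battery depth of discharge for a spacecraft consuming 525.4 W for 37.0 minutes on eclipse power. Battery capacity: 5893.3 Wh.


E_used = P * t / 60 = 525.4 * 37.0 / 60 = 323.9967 Wh
DOD = E_used / E_total * 100 = 323.9967 / 5893.3 * 100
DOD = 5.4977 %

5.4977 %


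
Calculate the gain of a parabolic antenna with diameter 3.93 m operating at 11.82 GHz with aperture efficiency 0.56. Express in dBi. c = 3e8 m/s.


lambda = c/f = 3e8 / 1.182e+10 = 0.02538071 m
G = eta*(pi*D/lambda)^2 = 0.56*(pi*3.93/0.02538071)^2
G = 132515.0842 (linear)
G = 10*log10(132515.0842) = 51.2227 dBi

51.2227 dBi


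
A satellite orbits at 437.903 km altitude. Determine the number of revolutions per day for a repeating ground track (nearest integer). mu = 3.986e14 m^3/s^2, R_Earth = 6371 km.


r = 6.808903e+06 m
T = 2*pi*sqrt(r^3/mu) = 5591.4821 s = 93.1914 min
revs/day = 1440 / 93.1914 = 15.4521
Rounded: 15 revolutions per day

15 revolutions per day


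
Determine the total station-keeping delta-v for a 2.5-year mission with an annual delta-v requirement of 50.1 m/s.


dV = rate * years = 50.1 * 2.5
dV = 125.2500 m/s

125.2500 m/s


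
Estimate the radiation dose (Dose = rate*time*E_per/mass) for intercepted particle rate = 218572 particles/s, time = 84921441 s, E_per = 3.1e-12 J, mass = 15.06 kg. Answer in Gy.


Total energy deposited = rate * time * E_per
  = 218572 * 84921441 * 3.1e-12 = 57.5405 J
Dose = E_total / mass = 57.5405 / 15.06
Dose = 3.8207 Gy

3.8207 Gy


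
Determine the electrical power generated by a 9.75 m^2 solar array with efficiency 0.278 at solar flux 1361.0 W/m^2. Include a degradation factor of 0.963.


P = area * eta * S * degradation
P = 9.75 * 0.278 * 1361.0 * 0.963
P = 3552.4979 W

3552.4979 W


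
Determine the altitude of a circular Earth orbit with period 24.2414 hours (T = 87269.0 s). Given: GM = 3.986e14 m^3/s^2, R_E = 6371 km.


T = 87269.0 s
r = (mu*T^2/(4*pi^2))^(1/3) = (3.986e14 * 87269.0^2 / (4*pi^2))^(1/3)
r = 4.2523844e+07 m = 42523.8443 km
alt = r - R_E = 42523.8443 - 6371 = 36152.8443 km

36152.8443 km


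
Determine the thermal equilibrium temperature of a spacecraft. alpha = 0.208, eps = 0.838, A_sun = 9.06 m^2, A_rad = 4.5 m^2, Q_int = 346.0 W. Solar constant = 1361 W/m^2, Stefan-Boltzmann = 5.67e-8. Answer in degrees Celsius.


Numerator = alpha*S*A_sun + Q_int = 0.208*1361*9.06 + 346.0 = 2910.7773 W
Denominator = eps*sigma*A_rad = 0.838*5.67e-8*4.5 = 2.138157e-07 W/K^4
T^4 = 1.3613487e+10 K^4
T = 341.5799 K = 68.4299 C

68.4299 degrees Celsius


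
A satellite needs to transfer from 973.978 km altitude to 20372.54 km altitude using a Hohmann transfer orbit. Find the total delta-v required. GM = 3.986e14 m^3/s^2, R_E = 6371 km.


r1 = 7344.9780 km = 7.344978e+06 m
r2 = 26743.5400 km = 2.674354e+07 m
dv1 = sqrt(mu/r1)*(sqrt(2*r2/(r1+r2)) - 1) = 1860.9997 m/s
dv2 = sqrt(mu/r2)*(1 - sqrt(2*r1/(r1+r2))) = 1326.2961 m/s
total dv = |dv1| + |dv2| = 1860.9997 + 1326.2961 = 3187.2958 m/s = 3.1873 km/s

3.1873 km/s


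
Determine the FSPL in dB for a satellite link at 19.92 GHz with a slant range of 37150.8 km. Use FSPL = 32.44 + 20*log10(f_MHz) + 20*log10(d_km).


f = 19.92 GHz = 19920.0000 MHz
d = 37150.8 km
FSPL = 32.44 + 20*log10(19920.0000) + 20*log10(37150.8)
FSPL = 32.44 + 85.9858 + 91.3994
FSPL = 209.8252 dB

209.8252 dB


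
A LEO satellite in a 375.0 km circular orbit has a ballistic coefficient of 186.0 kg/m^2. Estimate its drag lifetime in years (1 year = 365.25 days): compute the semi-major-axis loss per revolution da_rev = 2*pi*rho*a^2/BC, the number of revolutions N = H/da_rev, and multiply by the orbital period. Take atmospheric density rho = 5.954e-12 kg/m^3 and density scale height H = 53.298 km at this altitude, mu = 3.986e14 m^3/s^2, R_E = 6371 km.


a = R_E + alt = 6746.0000 km = 6.746e+06 m
da_rev = 2*pi*rho*a^2/BC = 2*pi*5.954e-12*(6.746e+06)^2/186.0 = 9.153105 m per revolution
N = H/da_rev = 53298.0000 m / 9.153105 m = 5822.9423 revolutions
P = 2*pi*sqrt(a^3/mu) = 5514.1773 s
lifetime = N*P = 5822.9423 * 5514.1773 = 3.2108736e+07 s = 371.6289 days
years = 371.6289 / 365.25 = 1.0175 years

1.0175 years


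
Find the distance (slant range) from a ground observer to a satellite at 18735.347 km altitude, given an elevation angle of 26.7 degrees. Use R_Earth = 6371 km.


h = 18735.347 km, el = 26.7 deg
d = -R_E*sin(el) + sqrt((R_E*sin(el))^2 + 2*R_E*h + h^2)
d = -6371.0000*sin(0.4660029) + sqrt((6371.0000*0.449319)^2 + 2*6371.0000*18735.347 + 18735.347^2)
d = 21590.0687 km

21590.0687 km


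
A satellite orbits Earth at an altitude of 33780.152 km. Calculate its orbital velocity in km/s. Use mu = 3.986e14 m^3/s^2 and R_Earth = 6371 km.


r = R_E + alt = 6371.0 + 33780.152 = 40151.1520 km = 4.0151152e+07 m
v = sqrt(mu/r) = sqrt(3.986e14 / 4.0151152e+07) = 3150.7913 m/s = 3.1508 km/s

3.1508 km/s


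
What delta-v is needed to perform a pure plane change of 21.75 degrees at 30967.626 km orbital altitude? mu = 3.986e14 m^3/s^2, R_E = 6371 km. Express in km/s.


r = 37338.6260 km = 3.7338626e+07 m
V = sqrt(mu/r) = 3267.3035 m/s
di = 21.75 deg = 0.3796091 rad
dV = 2*V*sin(di/2) = 2*3267.3035*sin(0.1898046)
dV = 1232.8645 m/s = 1.2329 km/s

1.2329 km/s


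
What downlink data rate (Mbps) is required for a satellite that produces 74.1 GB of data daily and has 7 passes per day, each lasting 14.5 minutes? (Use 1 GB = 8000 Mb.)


total contact time = 7 * 14.5 * 60 = 6090.0000 s
data = 74.1 GB = 592800.0000 Mb
rate = 592800.0000 / 6090.0000 = 97.3399 Mbps

97.3399 Mbps


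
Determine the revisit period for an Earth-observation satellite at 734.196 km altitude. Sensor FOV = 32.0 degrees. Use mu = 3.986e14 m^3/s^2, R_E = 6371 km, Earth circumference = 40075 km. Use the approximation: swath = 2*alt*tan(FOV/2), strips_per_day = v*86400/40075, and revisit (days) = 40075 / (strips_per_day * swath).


swath = 2*734.196*tan(0.2792527) = 421.0546 km
v = sqrt(mu/r) = 7489.9793 m/s = 7.4900 km/s
strips/day = v*86400/40075 = 7.4900*86400/40075 = 16.1481
coverage/day = strips * swath = 16.1481 * 421.0546 = 6799.2228 km
revisit = 40075 / 6799.2228 = 5.8941 days

5.8941 days


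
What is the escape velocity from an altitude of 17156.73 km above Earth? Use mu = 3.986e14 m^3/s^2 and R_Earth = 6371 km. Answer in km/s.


r = 6371.0 + 17156.73 = 23527.7300 km = 2.352773e+07 m
v_esc = sqrt(2*mu/r) = sqrt(2*3.986e14 / 2.352773e+07)
v_esc = 5820.9468 m/s = 5.8209 km/s

5.8209 km/s


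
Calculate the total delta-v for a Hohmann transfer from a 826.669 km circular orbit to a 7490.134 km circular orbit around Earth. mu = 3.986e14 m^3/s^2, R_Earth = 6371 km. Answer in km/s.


r1 = 7197.6690 km = 7.197669e+06 m
r2 = 13861.1340 km = 1.3861134e+07 m
dv1 = sqrt(mu/r1)*(sqrt(2*r2/(r1+r2)) - 1) = 1096.5677 m/s
dv2 = sqrt(mu/r2)*(1 - sqrt(2*r1/(r1+r2))) = 928.8543 m/s
total dv = |dv1| + |dv2| = 1096.5677 + 928.8543 = 2025.4220 m/s = 2.0254 km/s

2.0254 km/s


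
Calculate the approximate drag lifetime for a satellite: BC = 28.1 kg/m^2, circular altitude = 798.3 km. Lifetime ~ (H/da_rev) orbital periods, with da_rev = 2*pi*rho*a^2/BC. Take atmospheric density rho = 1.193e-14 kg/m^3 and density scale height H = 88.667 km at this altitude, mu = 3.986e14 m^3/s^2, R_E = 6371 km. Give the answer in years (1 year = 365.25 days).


a = R_E + alt = 7169.3000 km = 7.1693e+06 m
da_rev = 2*pi*rho*a^2/BC = 2*pi*1.193e-14*(7.1693e+06)^2/28.1 = 0.137109485 m per revolution
N = H/da_rev = 88667.0000 m / 0.137109485 m = 646687.5720 revolutions
P = 2*pi*sqrt(a^3/mu) = 6041.2437 s
lifetime = N*P = 646687.5720 * 6041.2437 = 3.9067972e+09 s = 45217.5601 days
years = 45217.5601 / 365.25 = 123.7989 years

123.7989 years


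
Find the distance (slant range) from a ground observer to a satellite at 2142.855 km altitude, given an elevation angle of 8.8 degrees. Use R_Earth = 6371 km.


h = 2142.855 km, el = 8.8 deg
d = -R_E*sin(el) + sqrt((R_E*sin(el))^2 + 2*R_E*h + h^2)
d = -6371.0000*sin(0.153589) + sqrt((6371.0000*0.1529858)^2 + 2*6371.0000*2142.855 + 2142.855^2)
d = 4756.4766 km

4756.4766 km


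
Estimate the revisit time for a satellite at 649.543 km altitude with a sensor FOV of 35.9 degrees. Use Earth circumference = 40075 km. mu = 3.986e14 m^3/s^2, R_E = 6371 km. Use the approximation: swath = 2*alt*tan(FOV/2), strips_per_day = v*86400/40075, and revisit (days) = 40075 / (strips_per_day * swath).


swath = 2*649.543*tan(0.3132866) = 420.8456 km
v = sqrt(mu/r) = 7535.0007 m/s = 7.5350 km/s
strips/day = v*86400/40075 = 7.5350*86400/40075 = 16.2451
coverage/day = strips * swath = 16.2451 * 420.8456 = 6836.6970 km
revisit = 40075 / 6836.6970 = 5.8617 days

5.8617 days


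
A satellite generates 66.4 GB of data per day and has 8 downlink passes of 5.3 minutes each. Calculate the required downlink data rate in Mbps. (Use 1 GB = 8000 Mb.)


total contact time = 8 * 5.3 * 60 = 2544.0000 s
data = 66.4 GB = 531200.0000 Mb
rate = 531200.0000 / 2544.0000 = 208.8050 Mbps

208.8050 Mbps


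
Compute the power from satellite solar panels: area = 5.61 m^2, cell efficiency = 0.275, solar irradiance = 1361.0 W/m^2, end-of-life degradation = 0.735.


P = area * eta * S * degradation
P = 5.61 * 0.275 * 1361.0 * 0.735
P = 1543.2668 W

1543.2668 W


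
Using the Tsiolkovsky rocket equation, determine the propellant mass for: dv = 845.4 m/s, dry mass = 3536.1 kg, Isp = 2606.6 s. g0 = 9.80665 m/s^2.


ve = Isp * g0 = 2606.6 * 9.80665 = 25562.013890 m/s
mass ratio = exp(dv/ve) = exp(845.4/25562.013890) = 1.03362549
m_prop = m_dry * (mr - 1) = 3536.1 * (1.03362549 - 1)
m_prop = 118.9031 kg

118.9031 kg


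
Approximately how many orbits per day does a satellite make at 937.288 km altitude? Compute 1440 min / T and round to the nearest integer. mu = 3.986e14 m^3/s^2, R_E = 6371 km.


r = 7.308288e+06 m
T = 2*pi*sqrt(r^3/mu) = 6217.7707 s = 103.6295 min
revs/day = 1440 / 103.6295 = 13.8957
Rounded: 14 revolutions per day

14 revolutions per day


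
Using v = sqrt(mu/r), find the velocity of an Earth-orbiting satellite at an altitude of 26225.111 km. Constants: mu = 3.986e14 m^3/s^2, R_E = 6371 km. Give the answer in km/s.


r = R_E + alt = 6371.0 + 26225.111 = 32596.1110 km = 3.2596111e+07 m
v = sqrt(mu/r) = sqrt(3.986e14 / 3.2596111e+07) = 3496.9205 m/s = 3.4969 km/s

3.4969 km/s


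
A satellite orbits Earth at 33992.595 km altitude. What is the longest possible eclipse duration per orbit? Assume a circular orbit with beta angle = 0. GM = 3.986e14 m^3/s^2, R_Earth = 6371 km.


r = 40363.5950 km
T = 1345.0695 min
Eclipse fraction = arcsin(R_E/r)/pi = arcsin(6371.0000/40363.5950)/pi
= arcsin(0.1578403)/pi = 0.0504531
Eclipse duration = 0.0504531 * 1345.0695 = 67.8629 min

67.8629 minutes


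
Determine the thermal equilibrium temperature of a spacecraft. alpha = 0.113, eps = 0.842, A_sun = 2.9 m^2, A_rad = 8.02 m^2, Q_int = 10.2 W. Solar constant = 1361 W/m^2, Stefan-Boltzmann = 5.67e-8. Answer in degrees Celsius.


Numerator = alpha*S*A_sun + Q_int = 0.113*1361*2.9 + 10.2 = 456.1997 W
Denominator = eps*sigma*A_rad = 0.842*5.67e-8*8.02 = 3.8288603e-07 W/K^4
T^4 = 1.1914765e+09 K^4
T = 185.7896 K = -87.3604 C

-87.3604 degrees Celsius


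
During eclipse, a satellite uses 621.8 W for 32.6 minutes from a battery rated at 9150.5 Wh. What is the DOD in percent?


E_used = P * t / 60 = 621.8 * 32.6 / 60 = 337.8447 Wh
DOD = E_used / E_total * 100 = 337.8447 / 9150.5 * 100
DOD = 3.6921 %

3.6921 %


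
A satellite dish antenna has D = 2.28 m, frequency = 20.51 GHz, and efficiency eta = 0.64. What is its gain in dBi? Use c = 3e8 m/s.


lambda = c/f = 3e8 / 2.051e+10 = 0.01462701 m
G = eta*(pi*D/lambda)^2 = 0.64*(pi*2.28/0.01462701)^2
G = 153475.2059 (linear)
G = 10*log10(153475.2059) = 51.8604 dBi

51.8604 dBi


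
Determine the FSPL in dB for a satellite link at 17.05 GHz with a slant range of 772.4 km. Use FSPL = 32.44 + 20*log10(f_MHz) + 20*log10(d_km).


f = 17.05 GHz = 17050.0000 MHz
d = 772.4 km
FSPL = 32.44 + 20*log10(17050.0000) + 20*log10(772.4)
FSPL = 32.44 + 84.6345 + 57.7568
FSPL = 174.8313 dB

174.8313 dB


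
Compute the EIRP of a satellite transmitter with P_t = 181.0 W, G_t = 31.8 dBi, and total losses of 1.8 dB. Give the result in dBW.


Pt = 181.0 W = 22.5768 dBW
EIRP = Pt_dBW + Gt - losses = 22.5768 + 31.8 - 1.8 = 52.5768 dBW

52.5768 dBW


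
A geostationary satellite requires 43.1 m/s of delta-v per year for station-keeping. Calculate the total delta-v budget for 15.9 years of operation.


dV = rate * years = 43.1 * 15.9
dV = 685.2900 m/s

685.2900 m/s


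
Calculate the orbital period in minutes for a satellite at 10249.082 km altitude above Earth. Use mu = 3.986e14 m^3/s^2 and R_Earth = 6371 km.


r = 16620.0820 km = 1.6620082e+07 m
T = 2*pi*sqrt(r^3/mu) = 2*pi*sqrt(4.5909175e+21 / 3.986e14)
T = 21323.6215 s = 355.3937 min

355.3937 minutes


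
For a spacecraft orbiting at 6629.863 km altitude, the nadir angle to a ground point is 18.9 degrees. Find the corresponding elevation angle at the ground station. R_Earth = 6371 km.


r = R_E + alt = 13000.8630 km
Law of sines in the satellite / Earth-center / ground-point triangle:
  sin(nadir)/R_E = sin(90 + el)/r  =>  cos(el) = (r/R_E)*sin(nadir)
cos(el) = (13000.8630 / 6371.0000) * sin(18.9 deg) = 0.6609961
el = arccos(0.6609961) = 48.6241 deg
(Earth-central angle = 90 - nadir - el = 22.4759 deg)

48.6241 degrees


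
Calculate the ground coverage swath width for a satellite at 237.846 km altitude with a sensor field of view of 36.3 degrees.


FOV = 36.3 deg = 0.6335545 rad
swath = 2 * alt * tan(FOV/2) = 2 * 237.846 * tan(0.3167773)
swath = 2 * 237.846 * 0.3278165
swath = 155.9397 km

155.9397 km


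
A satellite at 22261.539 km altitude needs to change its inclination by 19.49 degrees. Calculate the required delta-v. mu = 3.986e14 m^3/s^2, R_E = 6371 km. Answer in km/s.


r = 28632.5390 km = 2.8632539e+07 m
V = sqrt(mu/r) = 3731.1157 m/s
di = 19.49 deg = 0.3401647 rad
dV = 2*V*sin(di/2) = 2*3731.1157*sin(0.1700823)
dV = 1263.0834 m/s = 1.2631 km/s

1.2631 km/s


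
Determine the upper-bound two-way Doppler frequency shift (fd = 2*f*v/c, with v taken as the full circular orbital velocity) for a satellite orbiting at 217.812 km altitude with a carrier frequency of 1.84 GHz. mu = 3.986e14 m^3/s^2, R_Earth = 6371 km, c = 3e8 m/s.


r = 6.588812e+06 m
v = sqrt(mu/r) = 7777.9490 m/s (worst-case radial velocity)
f = 1.84 GHz = 1.84e+09 Hz
fd = 2*f*v/c = 2*1.84e+09*7777.9490/3.0e+08
fd = 95409.5073 Hz

95409.5073 Hz


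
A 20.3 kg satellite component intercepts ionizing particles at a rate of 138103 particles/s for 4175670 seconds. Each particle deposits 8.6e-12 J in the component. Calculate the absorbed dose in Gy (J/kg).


Total energy deposited = rate * time * E_per
  = 138103 * 4175670 * 8.6e-12 = 4.9594 J
Dose = E_total / mass = 4.9594 / 20.3
Dose = 0.2443046 Gy

0.2443 Gy


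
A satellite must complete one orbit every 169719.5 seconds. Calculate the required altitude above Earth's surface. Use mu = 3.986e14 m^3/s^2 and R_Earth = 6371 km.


T = 169719.5 s
r = (mu*T^2/(4*pi^2))^(1/3) = (3.986e14 * 169719.5^2 / (4*pi^2))^(1/3)
r = 6.6254241e+07 m = 66254.2408 km
alt = r - R_E = 66254.2408 - 6371 = 59883.2408 km

59883.2408 km


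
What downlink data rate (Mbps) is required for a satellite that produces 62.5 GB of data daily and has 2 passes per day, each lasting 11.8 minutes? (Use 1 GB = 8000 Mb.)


total contact time = 2 * 11.8 * 60 = 1416.0000 s
data = 62.5 GB = 500000.0000 Mb
rate = 500000.0000 / 1416.0000 = 353.1073 Mbps

353.1073 Mbps


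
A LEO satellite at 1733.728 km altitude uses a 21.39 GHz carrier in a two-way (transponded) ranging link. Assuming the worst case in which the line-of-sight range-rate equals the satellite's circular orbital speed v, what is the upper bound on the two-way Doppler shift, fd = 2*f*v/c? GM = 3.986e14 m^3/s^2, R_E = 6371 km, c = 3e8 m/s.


r = 8.104728e+06 m
v = sqrt(mu/r) = 7012.9287 m/s (worst-case radial velocity)
f = 21.39 GHz = 2.139e+10 Hz
fd = 2*f*v/c = 2*2.139e+10*7012.9287/3.0e+08
fd = 1.0000436e+06 Hz

1.0000e+06 Hz


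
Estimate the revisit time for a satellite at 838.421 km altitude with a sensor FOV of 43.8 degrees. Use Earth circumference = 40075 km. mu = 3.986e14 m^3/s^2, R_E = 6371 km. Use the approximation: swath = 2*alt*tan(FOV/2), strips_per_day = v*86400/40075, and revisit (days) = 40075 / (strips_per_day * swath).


swath = 2*838.421*tan(0.3822271) = 674.0862 km
v = sqrt(mu/r) = 7435.6417 m/s = 7.4356 km/s
strips/day = v*86400/40075 = 7.4356*86400/40075 = 16.0309
coverage/day = strips * swath = 16.0309 * 674.0862 = 10806.2268 km
revisit = 40075 / 10806.2268 = 3.7085 days

3.7085 days


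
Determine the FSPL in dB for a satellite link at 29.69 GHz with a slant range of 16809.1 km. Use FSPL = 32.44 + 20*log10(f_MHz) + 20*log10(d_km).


f = 29.69 GHz = 29690.0000 MHz
d = 16809.1 km
FSPL = 32.44 + 20*log10(29690.0000) + 20*log10(16809.1)
FSPL = 32.44 + 89.4522 + 84.5109
FSPL = 206.4031 dB

206.4031 dB


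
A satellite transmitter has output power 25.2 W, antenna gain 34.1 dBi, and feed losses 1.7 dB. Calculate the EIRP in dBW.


Pt = 25.2 W = 14.0140 dBW
EIRP = Pt_dBW + Gt - losses = 14.0140 + 34.1 - 1.7 = 46.4140 dBW

46.4140 dBW


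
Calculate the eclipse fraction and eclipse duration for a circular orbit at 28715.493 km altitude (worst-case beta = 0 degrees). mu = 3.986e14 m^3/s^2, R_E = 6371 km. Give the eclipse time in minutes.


r = 35086.4930 km
T = 1090.1090 min
Eclipse fraction = arcsin(R_E/r)/pi = arcsin(6371.0000/35086.4930)/pi
= arcsin(0.1815798)/pi = 0.05812108
Eclipse duration = 0.05812108 * 1090.1090 = 63.3583 min

63.3583 minutes


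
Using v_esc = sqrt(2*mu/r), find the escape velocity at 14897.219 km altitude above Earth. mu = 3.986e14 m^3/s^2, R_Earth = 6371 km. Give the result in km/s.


r = 6371.0 + 14897.219 = 21268.2190 km = 2.1268219e+07 m
v_esc = sqrt(2*mu/r) = sqrt(2*3.986e14 / 2.1268219e+07)
v_esc = 6122.3490 m/s = 6.1223 km/s

6.1223 km/s


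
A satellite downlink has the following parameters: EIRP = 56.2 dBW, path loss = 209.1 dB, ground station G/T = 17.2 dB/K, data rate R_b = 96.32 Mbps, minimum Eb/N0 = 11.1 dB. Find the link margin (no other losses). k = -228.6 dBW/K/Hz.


C/N0 = EIRP - FSPL + G/T - k = 56.2 - 209.1 + 17.2 - (-228.6)
C/N0 = 92.9000 dB-Hz
R_b = 96.32 Mbps = 9.632e+07 bps -> 10*log10(R_b) = 79.8372 dB-Hz
Eb/N0 = C/N0 - 10*log10(R_b) = 92.9000 - 79.8372 = 13.0628 dB
Margin = Eb/N0 - Eb/N0_req = 13.0628 - 11.1 = 1.9628 dB (link closes)

1.9628 dB


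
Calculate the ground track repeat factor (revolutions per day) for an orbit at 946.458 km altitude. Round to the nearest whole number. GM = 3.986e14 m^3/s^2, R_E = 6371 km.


r = 7.317458e+06 m
T = 2*pi*sqrt(r^3/mu) = 6229.4769 s = 103.8246 min
revs/day = 1440 / 103.8246 = 13.8695
Rounded: 14 revolutions per day

14 revolutions per day


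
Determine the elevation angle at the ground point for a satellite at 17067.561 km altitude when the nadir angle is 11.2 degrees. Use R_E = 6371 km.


r = R_E + alt = 23438.5610 km
Law of sines in the satellite / Earth-center / ground-point triangle:
  sin(nadir)/R_E = sin(90 + el)/r  =>  cos(el) = (r/R_E)*sin(nadir)
cos(el) = (23438.5610 / 6371.0000) * sin(11.2 deg) = 0.7145776
el = arccos(0.7145776) = 44.3914 deg
(Earth-central angle = 90 - nadir - el = 34.4086 deg)

44.3914 degrees


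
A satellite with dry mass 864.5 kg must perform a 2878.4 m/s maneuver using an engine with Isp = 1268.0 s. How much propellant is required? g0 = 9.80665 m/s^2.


ve = Isp * g0 = 1268.0 * 9.80665 = 12434.832200 m/s
mass ratio = exp(dv/ve) = exp(2878.4/12434.832200) = 1.26046260
m_prop = m_dry * (mr - 1) = 864.5 * (1.26046260 - 1)
m_prop = 225.1699 kg

225.1699 kg


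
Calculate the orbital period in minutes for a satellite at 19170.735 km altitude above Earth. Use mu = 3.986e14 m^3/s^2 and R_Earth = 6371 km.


r = 25541.7350 km = 2.5541735e+07 m
T = 2*pi*sqrt(r^3/mu) = 2*pi*sqrt(1.6662923e+22 / 3.986e14)
T = 40624.3863 s = 677.0731 min

677.0731 minutes


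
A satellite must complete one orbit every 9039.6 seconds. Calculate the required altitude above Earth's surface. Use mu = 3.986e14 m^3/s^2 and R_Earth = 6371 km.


T = 9039.6 s
r = (mu*T^2/(4*pi^2))^(1/3) = (3.986e14 * 9039.6^2 / (4*pi^2))^(1/3)
r = 9.3790459e+06 m = 9379.0459 km
alt = r - R_E = 9379.0459 - 6371 = 3008.0459 km

3008.0459 km


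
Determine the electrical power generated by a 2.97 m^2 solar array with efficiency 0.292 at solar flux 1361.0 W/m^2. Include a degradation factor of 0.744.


P = area * eta * S * degradation
P = 2.97 * 0.292 * 1361.0 * 0.744
P = 878.1533 W

878.1533 W


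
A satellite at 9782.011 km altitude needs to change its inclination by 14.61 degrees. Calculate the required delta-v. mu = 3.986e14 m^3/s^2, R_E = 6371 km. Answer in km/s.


r = 16153.0110 km = 1.6153011e+07 m
V = sqrt(mu/r) = 4967.5461 m/s
di = 14.61 deg = 0.2549926 rad
dV = 2*V*sin(di/2) = 2*4967.5461*sin(0.1274963)
dV = 1263.2586 m/s = 1.2633 km/s

1.2633 km/s


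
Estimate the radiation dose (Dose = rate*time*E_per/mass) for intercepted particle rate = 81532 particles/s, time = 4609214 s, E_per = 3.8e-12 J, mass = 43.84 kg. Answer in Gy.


Total energy deposited = rate * time * E_per
  = 81532 * 4609214 * 3.8e-12 = 1.4280 J
Dose = E_total / mass = 1.4280 / 43.84
Dose = 0.03257377 Gy

0.0326 Gy


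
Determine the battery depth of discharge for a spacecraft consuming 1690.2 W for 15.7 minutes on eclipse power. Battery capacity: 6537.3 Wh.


E_used = P * t / 60 = 1690.2 * 15.7 / 60 = 442.2690 Wh
DOD = E_used / E_total * 100 = 442.2690 / 6537.3 * 100
DOD = 6.7653 %

6.7653 %


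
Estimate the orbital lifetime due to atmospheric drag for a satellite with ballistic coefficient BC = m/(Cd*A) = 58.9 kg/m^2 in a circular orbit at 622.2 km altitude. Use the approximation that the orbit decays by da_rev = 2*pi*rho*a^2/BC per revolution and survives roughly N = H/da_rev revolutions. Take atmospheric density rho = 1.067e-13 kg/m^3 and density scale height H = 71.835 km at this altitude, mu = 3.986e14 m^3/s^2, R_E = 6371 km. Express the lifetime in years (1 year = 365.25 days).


a = R_E + alt = 6993.2000 km = 6.9932e+06 m
da_rev = 2*pi*rho*a^2/BC = 2*pi*1.067e-13*(6.9932e+06)^2/58.9 = 0.556648305 m per revolution
N = H/da_rev = 71835.0000 m / 0.556648305 m = 129049.1669 revolutions
P = 2*pi*sqrt(a^3/mu) = 5820.0289 s
lifetime = N*P = 129049.1669 * 5820.0289 = 7.5106989e+08 s = 8692.9385 days
years = 8692.9385 / 365.25 = 23.8000 years

23.8000 years


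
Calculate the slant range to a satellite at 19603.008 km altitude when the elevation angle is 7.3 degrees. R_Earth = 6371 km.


h = 19603.008 km, el = 7.3 deg
d = -R_E*sin(el) + sqrt((R_E*sin(el))^2 + 2*R_E*h + h^2)
d = -6371.0000*sin(0.127409) + sqrt((6371.0000*0.1270646)^2 + 2*6371.0000*19603.008 + 19603.008^2)
d = 24384.0179 km

24384.0179 km


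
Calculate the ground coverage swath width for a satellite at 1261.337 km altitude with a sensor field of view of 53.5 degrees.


FOV = 53.5 deg = 0.9337511 rad
swath = 2 * alt * tan(FOV/2) = 2 * 1261.337 * tan(0.4668756)
swath = 2 * 1261.337 * 0.5040415
swath = 1271.5324 km

1271.5324 km


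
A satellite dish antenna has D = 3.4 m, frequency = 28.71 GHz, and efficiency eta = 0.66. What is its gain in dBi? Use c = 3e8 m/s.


lambda = c/f = 3e8 / 2.871e+10 = 0.01044932 m
G = eta*(pi*D/lambda)^2 = 0.66*(pi*3.4/0.01044932)^2
G = 689644.6803 (linear)
G = 10*log10(689644.6803) = 58.3863 dBi

58.3863 dBi
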